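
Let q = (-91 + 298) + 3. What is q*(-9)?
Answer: -1890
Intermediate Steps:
q = 210 (q = 207 + 3 = 210)
q*(-9) = 210*(-9) = -1890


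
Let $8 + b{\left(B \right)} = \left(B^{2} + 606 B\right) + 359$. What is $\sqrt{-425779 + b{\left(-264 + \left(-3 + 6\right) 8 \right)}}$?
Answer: $2 i \sqrt{128317} \approx 716.43 i$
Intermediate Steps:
$b{\left(B \right)} = 351 + B^{2} + 606 B$ ($b{\left(B \right)} = -8 + \left(\left(B^{2} + 606 B\right) + 359\right) = -8 + \left(359 + B^{2} + 606 B\right) = 351 + B^{2} + 606 B$)
$\sqrt{-425779 + b{\left(-264 + \left(-3 + 6\right) 8 \right)}} = \sqrt{-425779 + \left(351 + \left(-264 + \left(-3 + 6\right) 8\right)^{2} + 606 \left(-264 + \left(-3 + 6\right) 8\right)\right)} = \sqrt{-425779 + \left(351 + \left(-264 + 3 \cdot 8\right)^{2} + 606 \left(-264 + 3 \cdot 8\right)\right)} = \sqrt{-425779 + \left(351 + \left(-264 + 24\right)^{2} + 606 \left(-264 + 24\right)\right)} = \sqrt{-425779 + \left(351 + \left(-240\right)^{2} + 606 \left(-240\right)\right)} = \sqrt{-425779 + \left(351 + 57600 - 145440\right)} = \sqrt{-425779 - 87489} = \sqrt{-513268} = 2 i \sqrt{128317}$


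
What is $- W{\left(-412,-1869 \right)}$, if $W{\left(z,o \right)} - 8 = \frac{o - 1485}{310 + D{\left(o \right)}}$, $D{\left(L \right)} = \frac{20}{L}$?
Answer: $\frac{816833}{289685} \approx 2.8197$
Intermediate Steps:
$W{\left(z,o \right)} = 8 + \frac{-1485 + o}{310 + \frac{20}{o}}$ ($W{\left(z,o \right)} = 8 + \frac{o - 1485}{310 + \frac{20}{o}} = 8 + \frac{-1485 + o}{310 + \frac{20}{o}}$)
$- W{\left(-412,-1869 \right)} = - \frac{160 - 1869 \left(995 - 1869\right)}{10 \left(2 + 31 \left(-1869\right)\right)} = - \frac{160 - -1633506}{10 \left(2 - 57939\right)} = - \frac{160 + 1633506}{10 \left(-57937\right)} = - \frac{\left(-1\right) 1633666}{10 \cdot 57937} = \left(-1\right) \left(- \frac{816833}{289685}\right) = \frac{816833}{289685}$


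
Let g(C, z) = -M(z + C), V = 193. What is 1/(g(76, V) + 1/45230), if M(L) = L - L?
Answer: 45230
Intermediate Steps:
M(L) = 0
g(C, z) = 0 (g(C, z) = -1*0 = 0)
1/(g(76, V) + 1/45230) = 1/(0 + 1/45230) = 1/(1/45230) = 45230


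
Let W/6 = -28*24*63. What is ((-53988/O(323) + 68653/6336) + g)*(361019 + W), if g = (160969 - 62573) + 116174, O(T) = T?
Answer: 46953303741336733/2046528 ≈ 2.2943e+10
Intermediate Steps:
W = -254016 (W = 6*(-28*24*63) = 6*(-672*63) = 6*(-42336) = -254016)
g = 214570 (g = 98396 + 116174 = 214570)
((-53988/O(323) + 68653/6336) + g)*(361019 + W) = ((-53988/323 + 68653/6336) + 214570)*(361019 - 254016) = ((-53988*1/323 + 68653*(1/6336)) + 214570)*107003 = ((-53988/323 + 68653/6336) + 214570)*107003 = (-319893049/2046528 + 214570)*107003 = (438803619911/2046528)*107003 = 46953303741336733/2046528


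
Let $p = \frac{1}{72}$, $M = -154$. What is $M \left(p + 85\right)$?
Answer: $- \frac{471317}{36} \approx -13092.0$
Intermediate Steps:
$p = \frac{1}{72} \approx 0.013889$
$M \left(p + 85\right) = - 154 \left(\frac{1}{72} + 85\right) = \left(-154\right) \frac{6121}{72} = - \frac{471317}{36}$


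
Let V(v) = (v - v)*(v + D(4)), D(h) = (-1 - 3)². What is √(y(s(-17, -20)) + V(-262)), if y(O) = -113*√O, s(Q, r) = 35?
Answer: I*35^(¼)*√113 ≈ 25.856*I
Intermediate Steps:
D(h) = 16 (D(h) = (-4)² = 16)
V(v) = 0 (V(v) = (v - v)*(v + 16) = 0*(16 + v) = 0)
√(y(s(-17, -20)) + V(-262)) = √(-113*√35 + 0) = √(-113*√35) = I*35^(¼)*√113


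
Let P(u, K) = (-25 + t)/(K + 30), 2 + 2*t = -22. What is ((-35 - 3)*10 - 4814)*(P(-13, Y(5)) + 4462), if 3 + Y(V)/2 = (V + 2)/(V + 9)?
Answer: -579198522/25 ≈ -2.3168e+7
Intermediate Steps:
t = -12 (t = -1 + (1/2)*(-22) = -1 - 11 = -12)
Y(V) = -6 + 2*(2 + V)/(9 + V) (Y(V) = -6 + 2*((V + 2)/(V + 9)) = -6 + 2*((2 + V)/(9 + V)) = -6 + 2*(2 + V)/(9 + V))
P(u, K) = -37/(30 + K) (P(u, K) = (-25 - 12)/(K + 30) = -37/(30 + K))
((-35 - 3)*10 - 4814)*(P(-13, Y(5)) + 4462) = ((-35 - 3)*10 - 4814)*(-37/(30 + 2*(-25 - 2*5)/(9 + 5)) + 4462) = (-38*10 - 4814)*(-37/(30 + 2*(-25 - 10)/14) + 4462) = (-380 - 4814)*(-37/(30 + 2*(1/14)*(-35)) + 4462) = -5194*(-37/(30 - 5) + 4462) = -5194*(-37/25 + 4462) = -5194*111513/25 = -579198522/25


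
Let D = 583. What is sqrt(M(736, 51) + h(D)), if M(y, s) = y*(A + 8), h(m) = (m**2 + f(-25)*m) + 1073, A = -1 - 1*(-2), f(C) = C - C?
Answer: sqrt(347586) ≈ 589.56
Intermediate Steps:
f(C) = 0
A = 1 (A = -1 + 2 = 1)
h(m) = 1073 + m**2 (h(m) = (m**2 + 0*m) + 1073 = (m**2 + 0) + 1073 = m**2 + 1073 = 1073 + m**2)
M(y, s) = 9*y (M(y, s) = y*(1 + 8) = y*9 = 9*y)
sqrt(M(736, 51) + h(D)) = sqrt(9*736 + (1073 + 583**2)) = sqrt(6624 + (1073 + 339889)) = sqrt(6624 + 340962) = sqrt(347586)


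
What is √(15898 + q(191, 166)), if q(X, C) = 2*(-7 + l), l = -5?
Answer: √15874 ≈ 125.99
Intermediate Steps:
q(X, C) = -24 (q(X, C) = 2*(-7 - 5) = 2*(-12) = -24)
√(15898 + q(191, 166)) = √(15898 - 24) = √15874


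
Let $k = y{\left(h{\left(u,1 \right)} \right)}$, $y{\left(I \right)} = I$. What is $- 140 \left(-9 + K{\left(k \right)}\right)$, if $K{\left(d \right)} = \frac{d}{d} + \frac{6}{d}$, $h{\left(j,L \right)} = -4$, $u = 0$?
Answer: $1330$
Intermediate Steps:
$k = -4$
$K{\left(d \right)} = 1 + \frac{6}{d}$
$- 140 \left(-9 + K{\left(k \right)}\right) = - 140 \left(-9 + \frac{6 - 4}{-4}\right) = - 140 \left(-9 - \frac{1}{2}\right) = \left(-140\right) \left(- \frac{19}{2}\right) = 1330$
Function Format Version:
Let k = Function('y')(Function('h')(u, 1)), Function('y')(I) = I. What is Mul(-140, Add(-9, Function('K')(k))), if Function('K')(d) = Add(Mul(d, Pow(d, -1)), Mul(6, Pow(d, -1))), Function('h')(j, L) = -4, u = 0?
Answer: 1330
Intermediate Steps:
k = -4
Function('K')(d) = Add(1, Mul(6, Pow(d, -1)))
Mul(-140, Add(-9, Function('K')(k))) = Mul(-140, Add(-9, Mul(Pow(-4, -1), Add(6, -4)))) = Mul(-140, Add(-9, Mul(Rational(-1, 4), 2))) = Mul(-140, Add(-9, Rational(-1, 2))) = Mul(-140, Rational(-19, 2)) = 1330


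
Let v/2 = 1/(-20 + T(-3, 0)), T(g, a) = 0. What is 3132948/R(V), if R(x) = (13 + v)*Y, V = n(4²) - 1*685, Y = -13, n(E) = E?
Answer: -803320/43 ≈ -18682.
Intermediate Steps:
v = -⅒ (v = 2/(-20 + 0) = 2/(-20) = 2*(-1/20) = -⅒ ≈ -0.10000)
V = -669 (V = 4² - 1*685 = 16 - 685 = -669)
R(x) = -1677/10 (R(x) = (13 - ⅒)*(-13) = (129/10)*(-13) = -1677/10)
3132948/R(V) = 3132948/(-1677/10) = 3132948*(-10/1677) = -803320/43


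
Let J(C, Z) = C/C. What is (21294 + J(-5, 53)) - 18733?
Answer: 2562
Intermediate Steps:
J(C, Z) = 1
(21294 + J(-5, 53)) - 18733 = (21294 + 1) - 18733 = 21295 - 18733 = 2562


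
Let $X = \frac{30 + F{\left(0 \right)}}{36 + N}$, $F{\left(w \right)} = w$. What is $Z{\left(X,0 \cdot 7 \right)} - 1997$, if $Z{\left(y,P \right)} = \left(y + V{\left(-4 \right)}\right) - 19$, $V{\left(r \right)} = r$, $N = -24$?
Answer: $- \frac{4035}{2} \approx -2017.5$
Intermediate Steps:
$X = \frac{5}{2}$ ($X = \frac{30 + 0}{36 - 24} = \frac{30}{12} = 30 \cdot \frac{1}{12} = \frac{5}{2} \approx 2.5$)
$Z{\left(y,P \right)} = -23 + y$ ($Z{\left(y,P \right)} = \left(y - 4\right) - 19 = \left(-4 + y\right) - 19 = -23 + y$)
$Z{\left(X,0 \cdot 7 \right)} - 1997 = \left(-23 + \frac{5}{2}\right) - 1997 = - \frac{41}{2} - 1997 = - \frac{4035}{2}$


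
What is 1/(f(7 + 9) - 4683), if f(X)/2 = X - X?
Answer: -1/4683 ≈ -0.00021354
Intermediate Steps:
f(X) = 0 (f(X) = 2*(X - X) = 2*0 = 0)
1/(f(7 + 9) - 4683) = 1/(0 - 4683) = 1/(-4683) = -1/4683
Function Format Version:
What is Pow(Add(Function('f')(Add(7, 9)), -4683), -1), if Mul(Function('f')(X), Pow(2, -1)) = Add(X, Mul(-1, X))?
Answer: Rational(-1, 4683) ≈ -0.00021354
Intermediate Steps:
Function('f')(X) = 0 (Function('f')(X) = Mul(2, Add(X, Mul(-1, X))) = Mul(2, 0) = 0)
Pow(Add(Function('f')(Add(7, 9)), -4683), -1) = Pow(Add(0, -4683), -1) = Pow(-4683, -1) = Rational(-1, 4683)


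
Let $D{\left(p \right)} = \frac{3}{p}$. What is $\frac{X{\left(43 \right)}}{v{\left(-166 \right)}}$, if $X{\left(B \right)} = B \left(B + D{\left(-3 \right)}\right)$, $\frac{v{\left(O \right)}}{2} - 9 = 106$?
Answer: $\frac{903}{115} \approx 7.8522$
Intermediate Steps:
$v{\left(O \right)} = 230$ ($v{\left(O \right)} = 18 + 2 \cdot 106 = 18 + 212 = 230$)
$X{\left(B \right)} = B \left(-1 + B\right)$ ($X{\left(B \right)} = B \left(B + \frac{3}{-3}\right) = B \left(B + 3 \left(- \frac{1}{3}\right)\right) = B \left(B - 1\right) = B \left(-1 + B\right)$)
$\frac{X{\left(43 \right)}}{v{\left(-166 \right)}} = \frac{43 \left(-1 + 43\right)}{230} = 43 \cdot 42 \cdot \frac{1}{230} = 1806 \cdot \frac{1}{230} = \frac{903}{115}$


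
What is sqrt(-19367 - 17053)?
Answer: 2*I*sqrt(9105) ≈ 190.84*I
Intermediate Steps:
sqrt(-19367 - 17053) = sqrt(-36420) = 2*I*sqrt(9105)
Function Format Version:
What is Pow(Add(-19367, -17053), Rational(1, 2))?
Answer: Mul(2, I, Pow(9105, Rational(1, 2))) ≈ Mul(190.84, I)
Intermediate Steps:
Pow(Add(-19367, -17053), Rational(1, 2)) = Pow(-36420, Rational(1, 2)) = Mul(2, I, Pow(9105, Rational(1, 2)))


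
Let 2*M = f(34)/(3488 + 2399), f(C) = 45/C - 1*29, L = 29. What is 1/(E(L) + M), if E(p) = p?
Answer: 400316/11608223 ≈ 0.034486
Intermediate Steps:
f(C) = -29 + 45/C (f(C) = 45/C - 29 = -29 + 45/C)
M = -941/400316 (M = ((-29 + 45/34)/(3488 + 2399))/2 = ((-29 + 45*(1/34))/5887)/2 = ((-29 + 45/34)*(1/5887))/2 = (-941/34*1/5887)/2 = (1/2)*(-941/200158) = -941/400316 ≈ -0.0023506)
1/(E(L) + M) = 1/(29 - 941/400316) = 1/(11608223/400316) = 400316/11608223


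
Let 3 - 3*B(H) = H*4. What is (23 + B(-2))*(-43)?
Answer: -3440/3 ≈ -1146.7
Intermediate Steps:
B(H) = 1 - 4*H/3 (B(H) = 1 - H*4/3 = 1 - 4*H/3)
(23 + B(-2))*(-43) = (23 + (1 - 4/3*(-2)))*(-43) = (23 + (1 + 8/3))*(-43) = (23 + 11/3)*(-43) = (80/3)*(-43) = -3440/3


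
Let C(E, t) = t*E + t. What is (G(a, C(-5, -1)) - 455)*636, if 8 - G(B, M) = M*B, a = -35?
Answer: -195252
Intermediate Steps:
C(E, t) = t + E*t (C(E, t) = E*t + t = t + E*t)
G(B, M) = 8 - B*M (G(B, M) = 8 - M*B = 8 - B*M)
(G(a, C(-5, -1)) - 455)*636 = ((8 - 1*(-35)*(-(1 - 5))) - 455)*636 = ((8 - 1*(-35)*(-1*(-4))) - 455)*636 = ((8 - 1*(-35)*4) - 455)*636 = ((8 + 140) - 455)*636 = (148 - 455)*636 = -307*636 = -195252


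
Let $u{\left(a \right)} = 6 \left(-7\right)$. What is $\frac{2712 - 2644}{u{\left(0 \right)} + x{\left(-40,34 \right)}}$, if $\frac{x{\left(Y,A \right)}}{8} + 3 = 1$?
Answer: $- \frac{34}{29} \approx -1.1724$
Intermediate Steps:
$u{\left(a \right)} = -42$
$x{\left(Y,A \right)} = -16$ ($x{\left(Y,A \right)} = -24 + 8 \cdot 1 = -24 + 8 = -16$)
$\frac{2712 - 2644}{u{\left(0 \right)} + x{\left(-40,34 \right)}} = \frac{2712 - 2644}{-42 - 16} = \frac{68}{-58} = 68 \left(- \frac{1}{58}\right) = - \frac{34}{29}$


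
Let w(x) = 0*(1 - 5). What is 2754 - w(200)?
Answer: 2754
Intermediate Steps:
w(x) = 0 (w(x) = 0*(-4) = 0)
2754 - w(200) = 2754 - 1*0 = 2754 + 0 = 2754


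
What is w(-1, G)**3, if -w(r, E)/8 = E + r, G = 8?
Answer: -175616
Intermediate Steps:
w(r, E) = -8*E - 8*r (w(r, E) = -8*(E + r) = -8*E - 8*r)
w(-1, G)**3 = (-8*8 - 8*(-1))**3 = (-64 + 8)**3 = (-56)**3 = -175616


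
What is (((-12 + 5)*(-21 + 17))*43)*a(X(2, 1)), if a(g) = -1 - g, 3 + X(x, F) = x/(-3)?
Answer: 9632/3 ≈ 3210.7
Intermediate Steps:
X(x, F) = -3 - x/3 (X(x, F) = -3 + x/(-3) = -3 + x*(-1/3) = -3 - x/3)
(((-12 + 5)*(-21 + 17))*43)*a(X(2, 1)) = (((-12 + 5)*(-21 + 17))*43)*(-1 - (-3 - 1/3*2)) = (-7*(-4)*43)*(-1 - (-3 - 2/3)) = (28*43)*(-1 - 1*(-11/3)) = 1204*(-1 + 11/3) = 1204*(8/3) = 9632/3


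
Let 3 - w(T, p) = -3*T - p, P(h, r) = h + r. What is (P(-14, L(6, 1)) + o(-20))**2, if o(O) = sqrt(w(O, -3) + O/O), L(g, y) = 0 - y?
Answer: (15 - I*sqrt(59))**2 ≈ 166.0 - 230.43*I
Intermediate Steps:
L(g, y) = -y
w(T, p) = 3 + p + 3*T (w(T, p) = 3 - (-3*T - p) = 3 - (-p - 3*T) = 3 + (p + 3*T) = 3 + p + 3*T)
o(O) = sqrt(1 + 3*O) (o(O) = sqrt((3 - 3 + 3*O) + O/O) = sqrt(3*O + 1) = sqrt(1 + 3*O))
(P(-14, L(6, 1)) + o(-20))**2 = ((-14 - 1*1) + sqrt(1 + 3*(-20)))**2 = ((-14 - 1) + sqrt(1 - 60))**2 = (-15 + sqrt(-59))**2 = (-15 + I*sqrt(59))**2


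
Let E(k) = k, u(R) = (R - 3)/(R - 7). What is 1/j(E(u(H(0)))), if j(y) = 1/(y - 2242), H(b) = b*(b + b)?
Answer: -15691/7 ≈ -2241.6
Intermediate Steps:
H(b) = 2*b² (H(b) = b*(2*b) = 2*b²)
u(R) = (-3 + R)/(-7 + R)
j(y) = 1/(-2242 + y)
1/j(E(u(H(0)))) = 1/(1/(-2242 + (-3 + 2*0²)/(-7 + 2*0²))) = 1/(1/(-2242 + (-3 + 2*0)/(-7 + 2*0))) = 1/(1/(-2242 + (-3 + 0)/(-7 + 0))) = 1/(1/(-2242 - 3/(-7))) = 1/(1/(-2242 - ⅐*(-3))) = 1/(1/(-2242 + 3/7)) = 1/(1/(-15691/7)) = 1/(-7/15691) = -15691/7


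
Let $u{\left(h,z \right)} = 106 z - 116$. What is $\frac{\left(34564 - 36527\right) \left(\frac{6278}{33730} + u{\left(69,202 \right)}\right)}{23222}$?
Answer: $- \frac{705031431377}{391639030} \approx -1800.2$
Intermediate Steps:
$u{\left(h,z \right)} = -116 + 106 z$
$\frac{\left(34564 - 36527\right) \left(\frac{6278}{33730} + u{\left(69,202 \right)}\right)}{23222} = \frac{\left(34564 - 36527\right) \left(\frac{6278}{33730} + \left(-116 + 106 \cdot 202\right)\right)}{23222} = - 1963 \left(6278 \cdot \frac{1}{33730} + \left(-116 + 21412\right)\right) \frac{1}{23222} = - 1963 \left(\frac{3139}{16865} + 21296\right) \frac{1}{23222} = \left(-1963\right) \frac{359160179}{16865} \cdot \frac{1}{23222} = \left(- \frac{705031431377}{16865}\right) \frac{1}{23222} = - \frac{705031431377}{391639030}$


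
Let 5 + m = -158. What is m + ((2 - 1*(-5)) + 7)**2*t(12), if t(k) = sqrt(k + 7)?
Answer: -163 + 196*sqrt(19) ≈ 691.34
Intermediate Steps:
m = -163 (m = -5 - 158 = -163)
t(k) = sqrt(7 + k)
m + ((2 - 1*(-5)) + 7)**2*t(12) = -163 + ((2 - 1*(-5)) + 7)**2*sqrt(7 + 12) = -163 + ((2 + 5) + 7)**2*sqrt(19) = -163 + (7 + 7)**2*sqrt(19) = -163 + 14**2*sqrt(19) = -163 + 196*sqrt(19)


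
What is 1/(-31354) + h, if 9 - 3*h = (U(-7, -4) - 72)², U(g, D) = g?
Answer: -195398131/94062 ≈ -2077.3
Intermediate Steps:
h = -6232/3 (h = 3 - (-7 - 72)²/3 = 3 - ⅓*(-79)² = 3 - ⅓*6241 = 3 - 6241/3 = -6232/3 ≈ -2077.3)
1/(-31354) + h = 1/(-31354) - 6232/3 = -1/31354 - 6232/3 = -195398131/94062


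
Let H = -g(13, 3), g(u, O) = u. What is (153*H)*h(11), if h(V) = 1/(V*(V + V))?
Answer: -1989/242 ≈ -8.2190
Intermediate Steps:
h(V) = 1/(2*V**2) (h(V) = 1/(V*(2*V)) = 1/(2*V**2))
H = -13 (H = -1*13 = -13)
(153*H)*h(11) = (153*(-13))*((1/2)/11**2) = -1989/(2*121) = -1989*1/242 = -1989/242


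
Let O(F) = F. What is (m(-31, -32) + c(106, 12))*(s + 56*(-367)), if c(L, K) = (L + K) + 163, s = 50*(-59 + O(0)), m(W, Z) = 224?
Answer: -11868510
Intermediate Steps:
s = -2950 (s = 50*(-59 + 0) = 50*(-59) = -2950)
c(L, K) = 163 + K + L (c(L, K) = (K + L) + 163 = 163 + K + L)
(m(-31, -32) + c(106, 12))*(s + 56*(-367)) = (224 + (163 + 12 + 106))*(-2950 + 56*(-367)) = (224 + 281)*(-2950 - 20552) = 505*(-23502) = -11868510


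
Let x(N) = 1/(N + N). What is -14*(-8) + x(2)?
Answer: 449/4 ≈ 112.25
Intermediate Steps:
x(N) = 1/(2*N)
-14*(-8) + x(2) = -14*(-8) + (½)/2 = 112 + (½)*(½) = 112 + ¼ = 449/4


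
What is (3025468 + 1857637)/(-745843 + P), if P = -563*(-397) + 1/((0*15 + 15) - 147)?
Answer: -128913972/13789565 ≈ -9.3487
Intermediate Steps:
P = 29503451/132 (P = 223511 + 1/((0 + 15) - 147) = 223511 + 1/(15 - 147) = 223511 + 1/(-132) = 223511 - 1/132 = 29503451/132 ≈ 2.2351e+5)
(3025468 + 1857637)/(-745843 + P) = (3025468 + 1857637)/(-745843 + 29503451/132) = 4883105/(-68947825/132) = 4883105*(-132/68947825) = -128913972/13789565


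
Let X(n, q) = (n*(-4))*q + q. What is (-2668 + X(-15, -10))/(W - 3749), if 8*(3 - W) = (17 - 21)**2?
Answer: 1639/1874 ≈ 0.87460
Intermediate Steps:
X(n, q) = q - 4*n*q (X(n, q) = (-4*n)*q + q = -4*n*q + q = q - 4*n*q)
W = 1 (W = 3 - (17 - 21)**2/8 = 3 - 1/8*(-4)**2 = 3 - 1/8*16 = 3 - 2 = 1)
(-2668 + X(-15, -10))/(W - 3749) = (-2668 - 10*(1 - 4*(-15)))/(1 - 3749) = (-2668 - 10*(1 + 60))/(-3748) = (-2668 - 10*61)*(-1/3748) = (-2668 - 610)*(-1/3748) = -3278*(-1/3748) = 1639/1874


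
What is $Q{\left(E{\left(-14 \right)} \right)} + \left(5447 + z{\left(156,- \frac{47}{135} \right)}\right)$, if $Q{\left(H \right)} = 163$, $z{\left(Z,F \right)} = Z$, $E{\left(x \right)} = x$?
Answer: $5766$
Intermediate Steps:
$Q{\left(E{\left(-14 \right)} \right)} + \left(5447 + z{\left(156,- \frac{47}{135} \right)}\right) = 163 + \left(5447 + 156\right) = 163 + 5603 = 5766$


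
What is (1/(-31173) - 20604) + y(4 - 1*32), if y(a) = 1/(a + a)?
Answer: -35968186781/1745688 ≈ -20604.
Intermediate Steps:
y(a) = 1/(2*a)
(1/(-31173) - 20604) + y(4 - 1*32) = (1/(-31173) - 20604) + 1/(2*(4 - 1*32)) = (-1/31173 - 20604) + 1/(2*(4 - 32)) = -642288493/31173 + (1/2)/(-28) = -642288493/31173 + (1/2)*(-1/28) = -642288493/31173 - 1/56 = -35968186781/1745688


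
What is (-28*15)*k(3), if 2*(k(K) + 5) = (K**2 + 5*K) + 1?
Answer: -3150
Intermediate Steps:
k(K) = -9/2 + K**2/2 + 5*K/2 (k(K) = -5 + ((K**2 + 5*K) + 1)/2 = -5 + (1 + K**2 + 5*K)/2 = -5 + (1/2 + K**2/2 + 5*K/2) = -9/2 + K**2/2 + 5*K/2)
(-28*15)*k(3) = (-28*15)*(-9/2 + (1/2)*3**2 + (5/2)*3) = -420*(-9/2 + (1/2)*9 + 15/2) = -420*(-9/2 + 9/2 + 15/2) = -420*15/2 = -3150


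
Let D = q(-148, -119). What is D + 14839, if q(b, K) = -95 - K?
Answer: 14863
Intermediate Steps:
D = 24 (D = -95 - 1*(-119) = -95 + 119 = 24)
D + 14839 = 24 + 14839 = 14863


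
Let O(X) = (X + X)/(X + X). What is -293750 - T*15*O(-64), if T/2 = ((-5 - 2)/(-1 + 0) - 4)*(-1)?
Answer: -293660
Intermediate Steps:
T = -6 (T = 2*(((-5 - 2)/(-1 + 0) - 4)*(-1)) = 2*((-7/(-1) - 4)*(-1)) = 2*((-7*(-1) - 4)*(-1)) = 2*((7 - 4)*(-1)) = 2*(3*(-1)) = 2*(-3) = -6)
O(X) = 1 (O(X) = (2*X)/((2*X)) = (2*X)*(1/(2*X)) = 1)
-293750 - T*15*O(-64) = -293750 - (-6*15) = -293750 - (-90) = -293750 - 1*(-90) = -293750 + 90 = -293660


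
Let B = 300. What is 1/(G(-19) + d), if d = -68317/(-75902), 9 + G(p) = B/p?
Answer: -1442138/34451819 ≈ -0.041860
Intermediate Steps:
G(p) = -9 + 300/p
d = 68317/75902 (d = -68317*(-1/75902) = 68317/75902 ≈ 0.90007)
1/(G(-19) + d) = 1/((-9 + 300/(-19)) + 68317/75902) = 1/((-9 + 300*(-1/19)) + 68317/75902) = 1/((-9 - 300/19) + 68317/75902) = 1/(-471/19 + 68317/75902) = 1/(-34451819/1442138) = -1442138/34451819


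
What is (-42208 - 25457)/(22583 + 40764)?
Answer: -67665/63347 ≈ -1.0682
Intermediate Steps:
(-42208 - 25457)/(22583 + 40764) = -67665/63347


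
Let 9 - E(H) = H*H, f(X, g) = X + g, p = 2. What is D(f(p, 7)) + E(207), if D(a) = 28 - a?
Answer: -42821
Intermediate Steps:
E(H) = 9 - H**2 (E(H) = 9 - H*H = 9 - H**2)
D(f(p, 7)) + E(207) = (28 - (2 + 7)) + (9 - 1*207**2) = (28 - 1*9) + (9 - 1*42849) = (28 - 9) + (9 - 42849) = 19 - 42840 = -42821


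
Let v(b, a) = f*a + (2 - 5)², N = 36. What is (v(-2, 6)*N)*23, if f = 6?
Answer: 37260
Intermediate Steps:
v(b, a) = 9 + 6*a (v(b, a) = 6*a + (2 - 5)² = 6*a + (-3)² = 6*a + 9 = 9 + 6*a)
(v(-2, 6)*N)*23 = ((9 + 6*6)*36)*23 = ((9 + 36)*36)*23 = (45*36)*23 = 1620*23 = 37260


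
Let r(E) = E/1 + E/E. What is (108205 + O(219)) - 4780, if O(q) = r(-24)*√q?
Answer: 103425 - 23*√219 ≈ 1.0308e+5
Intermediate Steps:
r(E) = 1 + E (r(E) = E*1 + 1 = E + 1 = 1 + E)
O(q) = -23*√q (O(q) = (1 - 24)*√q = -23*√q)
(108205 + O(219)) - 4780 = (108205 - 23*√219) - 4780 = 103425 - 23*√219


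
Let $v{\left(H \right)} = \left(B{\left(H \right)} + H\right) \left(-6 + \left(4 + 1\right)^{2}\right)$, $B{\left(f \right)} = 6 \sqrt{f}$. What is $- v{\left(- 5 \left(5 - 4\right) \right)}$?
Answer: $95 - 114 i \sqrt{5} \approx 95.0 - 254.91 i$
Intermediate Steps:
$v{\left(H \right)} = 19 H + 114 \sqrt{H}$ ($v{\left(H \right)} = \left(6 \sqrt{H} + H\right) \left(-6 + \left(4 + 1\right)^{2}\right) = \left(H + 6 \sqrt{H}\right) \left(-6 + 5^{2}\right) = \left(H + 6 \sqrt{H}\right) \left(-6 + 25\right) = \left(H + 6 \sqrt{H}\right) 19 = 19 H + 114 \sqrt{H}$)
$- v{\left(- 5 \left(5 - 4\right) \right)} = - (19 \left(- 5 \left(5 - 4\right)\right) + 114 \sqrt{- 5 \left(5 - 4\right)}) = - (19 \left(\left(-5\right) 1\right) + 114 \sqrt{\left(-5\right) 1}) = - (19 \left(-5\right) + 114 \sqrt{-5}) = - (-95 + 114 i \sqrt{5}) = 95 - 114 i \sqrt{5}$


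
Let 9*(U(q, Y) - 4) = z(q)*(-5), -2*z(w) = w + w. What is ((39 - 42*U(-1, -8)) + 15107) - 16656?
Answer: -4964/3 ≈ -1654.7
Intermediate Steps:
z(w) = -w (z(w) = -(w + w)/2 = -w)
U(q, Y) = 4 + 5*q/9 (U(q, Y) = 4 + (-q*(-5))/9 = 4 + (5*q)/9 = 4 + 5*q/9)
((39 - 42*U(-1, -8)) + 15107) - 16656 = ((39 - 42*(4 + (5/9)*(-1))) + 15107) - 16656 = ((39 - 42*(4 - 5/9)) + 15107) - 16656 = ((39 - 42*31/9) + 15107) - 16656 = ((39 - 434/3) + 15107) - 16656 = (-317/3 + 15107) - 16656 = 45004/3 - 16656 = -4964/3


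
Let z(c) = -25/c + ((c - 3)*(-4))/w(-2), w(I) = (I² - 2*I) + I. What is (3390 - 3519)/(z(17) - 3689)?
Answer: 6579/188690 ≈ 0.034867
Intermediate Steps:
w(I) = I² - I
z(c) = 2 - 25/c - 2*c/3 (z(c) = -25/c + ((c - 3)*(-4))/((-2*(-1 - 2))) = -25/c + ((-3 + c)*(-4))/((-2*(-3))) = -25/c + (12 - 4*c)/6 = -25/c + (12 - 4*c)*(⅙) = -25/c + (2 - 2*c/3) = 2 - 25/c - 2*c/3)
(3390 - 3519)/(z(17) - 3689) = (3390 - 3519)/((2 - 25/17 - ⅔*17) - 3689) = -129/((2 - 25*1/17 - 34/3) - 3689) = -129/((2 - 25/17 - 34/3) - 3689) = -129/(-551/51 - 3689) = -129/(-188690/51) = -129*(-51/188690) = 6579/188690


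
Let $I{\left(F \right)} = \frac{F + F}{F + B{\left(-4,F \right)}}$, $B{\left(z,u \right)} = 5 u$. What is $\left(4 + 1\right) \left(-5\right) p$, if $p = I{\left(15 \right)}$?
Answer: $- \frac{25}{3} \approx -8.3333$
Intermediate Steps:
$I{\left(F \right)} = \frac{1}{3}$ ($I{\left(F \right)} = \frac{F + F}{F + 5 F} = \frac{2 F}{6 F} = 2 F \frac{1}{6 F} = \frac{1}{3}$)
$p = \frac{1}{3} \approx 0.33333$
$\left(4 + 1\right) \left(-5\right) p = \left(4 + 1\right) \left(-5\right) \frac{1}{3} = 5 \left(-5\right) \frac{1}{3} = \left(-25\right) \frac{1}{3} = - \frac{25}{3}$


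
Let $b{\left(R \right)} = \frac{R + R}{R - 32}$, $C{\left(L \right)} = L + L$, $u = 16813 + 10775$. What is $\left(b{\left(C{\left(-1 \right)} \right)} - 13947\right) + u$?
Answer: $\frac{231899}{17} \approx 13641.0$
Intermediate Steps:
$u = 27588$
$C{\left(L \right)} = 2 L$
$b{\left(R \right)} = \frac{2 R}{-32 + R}$
$\left(b{\left(C{\left(-1 \right)} \right)} - 13947\right) + u = \left(\frac{2 \cdot 2 \left(-1\right)}{-32 + 2 \left(-1\right)} - 13947\right) + 27588 = \left(2 \left(-2\right) \frac{1}{-32 - 2} - 13947\right) + 27588 = \left(2 \left(-2\right) \frac{1}{-34} - 13947\right) + 27588 = \left(2 \left(-2\right) \left(- \frac{1}{34}\right) - 13947\right) + 27588 = \left(\frac{2}{17} - 13947\right) + 27588 = - \frac{237097}{17} + 27588 = \frac{231899}{17}$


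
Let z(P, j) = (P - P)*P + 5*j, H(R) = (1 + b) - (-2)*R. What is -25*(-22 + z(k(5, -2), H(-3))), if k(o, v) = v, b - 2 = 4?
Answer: 425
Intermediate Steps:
b = 6 (b = 2 + 4 = 6)
H(R) = 7 + 2*R (H(R) = (1 + 6) - (-2)*R = 7 + 2*R)
z(P, j) = 5*j (z(P, j) = 0*P + 5*j = 0 + 5*j = 5*j)
-25*(-22 + z(k(5, -2), H(-3))) = -25*(-22 + 5*(7 + 2*(-3))) = -25*(-22 + 5*(7 - 6)) = -25*(-22 + 5*1) = -25*(-22 + 5) = -25*(-17) = 425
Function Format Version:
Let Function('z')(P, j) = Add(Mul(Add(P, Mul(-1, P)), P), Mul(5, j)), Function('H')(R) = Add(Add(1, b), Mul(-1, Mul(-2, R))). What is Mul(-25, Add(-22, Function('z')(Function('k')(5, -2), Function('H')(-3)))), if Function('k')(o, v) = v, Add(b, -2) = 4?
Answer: 425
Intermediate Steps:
b = 6 (b = Add(2, 4) = 6)
Function('H')(R) = Add(7, Mul(2, R)) (Function('H')(R) = Add(Add(1, 6), Mul(-1, Mul(-2, R))) = Add(7, Mul(2, R)))
Function('z')(P, j) = Mul(5, j) (Function('z')(P, j) = Add(Mul(0, P), Mul(5, j)) = Add(0, Mul(5, j)) = Mul(5, j))
Mul(-25, Add(-22, Function('z')(Function('k')(5, -2), Function('H')(-3)))) = Mul(-25, Add(-22, Mul(5, Add(7, Mul(2, -3))))) = Mul(-25, Add(-22, Mul(5, Add(7, -6)))) = Mul(-25, Add(-22, Mul(5, 1))) = Mul(-25, Add(-22, 5)) = Mul(-25, -17) = 425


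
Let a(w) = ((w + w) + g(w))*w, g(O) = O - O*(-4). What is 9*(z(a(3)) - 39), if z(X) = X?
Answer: 216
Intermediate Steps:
g(O) = 5*O (g(O) = O - (-4)*O = O + 4*O = 5*O)
a(w) = 7*w² (a(w) = ((w + w) + 5*w)*w = (2*w + 5*w)*w = (7*w)*w = 7*w²)
9*(z(a(3)) - 39) = 9*(7*3² - 39) = 9*(7*9 - 39) = 9*(63 - 39) = 9*24 = 216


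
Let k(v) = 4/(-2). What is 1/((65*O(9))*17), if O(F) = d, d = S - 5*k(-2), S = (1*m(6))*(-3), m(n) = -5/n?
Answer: 2/27625 ≈ 7.2398e-5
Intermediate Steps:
k(v) = -2 (k(v) = 4*(-1/2) = -2)
S = 5/2 (S = (1*(-5/6))*(-3) = -5/6*(-3) = 5/2 ≈ 2.5000)
d = 25/2 (d = 5/2 - 5*(-2) = 5/2 + 10 = 25/2 ≈ 12.500)
O(F) = 25/2
1/((65*O(9))*17) = 1/((65*(25/2))*17) = 1/((1625/2)*17) = 1/(27625/2) = 2/27625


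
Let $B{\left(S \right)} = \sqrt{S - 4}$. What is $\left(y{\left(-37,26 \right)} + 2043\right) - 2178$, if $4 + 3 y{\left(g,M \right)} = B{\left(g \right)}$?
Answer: $- \frac{409}{3} + \frac{i \sqrt{41}}{3} \approx -136.33 + 2.1344 i$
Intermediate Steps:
$B{\left(S \right)} = \sqrt{-4 + S}$
$y{\left(g,M \right)} = - \frac{4}{3} + \frac{\sqrt{-4 + g}}{3}$
$\left(y{\left(-37,26 \right)} + 2043\right) - 2178 = \left(\left(- \frac{4}{3} + \frac{\sqrt{-4 - 37}}{3}\right) + 2043\right) - 2178 = \left(\left(- \frac{4}{3} + \frac{\sqrt{-41}}{3}\right) + 2043\right) - 2178 = \left(\left(- \frac{4}{3} + \frac{i \sqrt{41}}{3}\right) + 2043\right) - 2178 = \left(\frac{6125}{3} + \frac{i \sqrt{41}}{3}\right) - 2178 = - \frac{409}{3} + \frac{i \sqrt{41}}{3}$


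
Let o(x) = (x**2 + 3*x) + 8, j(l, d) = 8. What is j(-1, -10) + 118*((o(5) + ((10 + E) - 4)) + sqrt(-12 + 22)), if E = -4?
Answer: 5908 + 118*sqrt(10) ≈ 6281.1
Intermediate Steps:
o(x) = 8 + x**2 + 3*x
j(-1, -10) + 118*((o(5) + ((10 + E) - 4)) + sqrt(-12 + 22)) = 8 + 118*(((8 + 5**2 + 3*5) + ((10 - 4) - 4)) + sqrt(-12 + 22)) = 8 + 118*(((8 + 25 + 15) + (6 - 4)) + sqrt(10)) = 8 + 118*((48 + 2) + sqrt(10)) = 8 + 118*(50 + sqrt(10)) = 8 + (5900 + 118*sqrt(10)) = 5908 + 118*sqrt(10)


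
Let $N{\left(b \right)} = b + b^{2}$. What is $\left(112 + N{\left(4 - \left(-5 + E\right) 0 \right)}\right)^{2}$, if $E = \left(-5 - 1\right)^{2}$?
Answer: $17424$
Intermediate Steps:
$E = 36$ ($E = \left(-6\right)^{2} = 36$)
$\left(112 + N{\left(4 - \left(-5 + E\right) 0 \right)}\right)^{2} = \left(112 + \left(4 - \left(-5 + 36\right) 0\right) \left(1 + \left(4 - \left(-5 + 36\right) 0\right)\right)\right)^{2} = \left(112 + \left(4 - 31 \cdot 0\right) \left(1 + \left(4 - 31 \cdot 0\right)\right)\right)^{2} = \left(112 + \left(4 - 0\right) \left(1 + \left(4 - 0\right)\right)\right)^{2} = \left(112 + \left(4 + 0\right) \left(1 + \left(4 + 0\right)\right)\right)^{2} = \left(112 + 4 \left(1 + 4\right)\right)^{2} = \left(112 + 4 \cdot 5\right)^{2} = \left(112 + 20\right)^{2} = 132^{2} = 17424$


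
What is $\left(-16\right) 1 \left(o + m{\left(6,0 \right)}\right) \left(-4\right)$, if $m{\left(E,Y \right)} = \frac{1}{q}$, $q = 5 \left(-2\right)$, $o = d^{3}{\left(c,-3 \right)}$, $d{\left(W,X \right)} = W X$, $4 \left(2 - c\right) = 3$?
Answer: $- \frac{16907}{5} \approx -3381.4$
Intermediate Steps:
$c = \frac{5}{4}$ ($c = 2 - \frac{3}{4} = \frac{5}{4} \approx 1.25$)
$o = - \frac{3375}{64}$ ($o = \left(\frac{5}{4} \left(-3\right)\right)^{3} = \left(- \frac{15}{4}\right)^{3} = - \frac{3375}{64} \approx -52.734$)
$q = -10$
$m{\left(E,Y \right)} = - \frac{1}{10}$ ($m{\left(E,Y \right)} = \frac{1}{-10} = - \frac{1}{10}$)
$\left(-16\right) 1 \left(o + m{\left(6,0 \right)}\right) \left(-4\right) = \left(-16\right) 1 \left(- \frac{3375}{64} - \frac{1}{10}\right) \left(-4\right) = - 16 \left(\left(- \frac{16907}{320}\right) \left(-4\right)\right) = \left(-16\right) \frac{16907}{80} = - \frac{16907}{5}$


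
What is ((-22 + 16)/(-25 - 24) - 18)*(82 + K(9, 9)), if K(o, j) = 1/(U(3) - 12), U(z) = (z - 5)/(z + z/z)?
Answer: -1794048/1225 ≈ -1464.5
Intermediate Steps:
U(z) = (-5 + z)/(1 + z) (U(z) = (-5 + z)/(z + 1) = (-5 + z)/(1 + z))
K(o, j) = -2/25 (K(o, j) = 1/((-5 + 3)/(1 + 3) - 12) = 1/(-2/4 - 12) = 1/((¼)*(-2) - 12) = 1/(-½ - 12) = 1/(-25/2) = -2/25)
((-22 + 16)/(-25 - 24) - 18)*(82 + K(9, 9)) = ((-22 + 16)/(-25 - 24) - 18)*(82 - 2/25) = (-6/(-49) - 18)*(2048/25) = (-6*(-1/49) - 18)*(2048/25) = (6/49 - 18)*(2048/25) = -876/49*2048/25 = -1794048/1225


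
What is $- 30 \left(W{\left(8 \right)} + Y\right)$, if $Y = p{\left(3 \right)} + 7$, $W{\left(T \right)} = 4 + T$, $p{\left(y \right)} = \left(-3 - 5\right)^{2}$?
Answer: $-2490$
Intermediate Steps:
$p{\left(y \right)} = 64$ ($p{\left(y \right)} = \left(-3 - 5\right)^{2} = \left(-8\right)^{2} = 64$)
$Y = 71$ ($Y = 64 + 7 = 71$)
$- 30 \left(W{\left(8 \right)} + Y\right) = - 30 \left(\left(4 + 8\right) + 71\right) = - 30 \left(12 + 71\right) = \left(-30\right) 83 = -2490$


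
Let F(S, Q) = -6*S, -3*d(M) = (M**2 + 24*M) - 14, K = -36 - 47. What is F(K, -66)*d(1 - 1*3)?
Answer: 9628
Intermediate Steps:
K = -83
d(M) = 14/3 - 8*M - M**2/3 (d(M) = -((M**2 + 24*M) - 14)/3 = -(-14 + M**2 + 24*M)/3 = 14/3 - 8*M - M**2/3)
F(K, -66)*d(1 - 1*3) = (-6*(-83))*(14/3 - 8*(1 - 1*3) - (1 - 1*3)**2/3) = 498*(14/3 - 8*(1 - 3) - (1 - 3)**2/3) = 498*(14/3 - 8*(-2) - 1/3*(-2)**2) = 498*(14/3 + 16 - 1/3*4) = 498*(14/3 + 16 - 4/3) = 498*(58/3) = 9628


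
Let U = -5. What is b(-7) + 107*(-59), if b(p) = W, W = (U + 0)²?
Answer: -6288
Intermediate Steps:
W = 25 (W = (-5 + 0)² = (-5)² = 25)
b(p) = 25
b(-7) + 107*(-59) = 25 + 107*(-59) = 25 - 6313 = -6288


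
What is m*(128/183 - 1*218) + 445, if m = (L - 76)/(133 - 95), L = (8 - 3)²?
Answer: 853766/1159 ≈ 736.64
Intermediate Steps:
L = 25 (L = 5² = 25)
m = -51/38 (m = (25 - 76)/(133 - 95) = -51/38 ≈ -1.3421)
m*(128/183 - 1*218) + 445 = -51*(128/183 - 1*218)/38 + 445 = -51*(128*(1/183) - 218)/38 + 445 = -51*(128/183 - 218)/38 + 445 = -51/38*(-39766/183) + 445 = 338011/1159 + 445 = 853766/1159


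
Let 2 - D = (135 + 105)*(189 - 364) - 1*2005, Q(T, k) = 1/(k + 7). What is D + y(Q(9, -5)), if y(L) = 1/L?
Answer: 44009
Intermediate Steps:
Q(T, k) = 1/(7 + k)
D = 44007 (D = 2 - ((135 + 105)*(189 - 364) - 1*2005) = 2 - (240*(-175) - 2005) = 2 - (-42000 - 2005) = 2 - 1*(-44005) = 2 + 44005 = 44007)
D + y(Q(9, -5)) = 44007 + 1/(1/(7 - 5)) = 44007 + 1/(1/2) = 44007 + 1/(½) = 44007 + 2 = 44009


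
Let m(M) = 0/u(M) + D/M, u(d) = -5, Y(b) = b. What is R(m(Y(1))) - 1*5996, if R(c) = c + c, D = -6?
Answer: -6008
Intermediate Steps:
m(M) = -6/M (m(M) = 0/(-5) - 6/M = 0*(-⅕) - 6/M = 0 - 6/M = -6/M)
R(c) = 2*c
R(m(Y(1))) - 1*5996 = 2*(-6/1) - 1*5996 = 2*(-6*1) - 5996 = 2*(-6) - 5996 = -12 - 5996 = -6008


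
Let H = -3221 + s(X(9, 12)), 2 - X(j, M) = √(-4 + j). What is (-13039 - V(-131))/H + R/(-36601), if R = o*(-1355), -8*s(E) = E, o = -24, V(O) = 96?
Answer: 15503194305240/4861292809979 + 21016*√5/132818579 ≈ 3.1895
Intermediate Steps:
X(j, M) = 2 - √(-4 + j)
s(E) = -E/8
H = -12885/4 + √5/8 (H = -3221 - (2 - √(-4 + 9))/8 = -3221 - (2 - √5)/8 = -3221 + (-¼ + √5/8) = -12885/4 + √5/8 ≈ -3221.0)
R = 32520 (R = -24*(-1355) = 32520)
(-13039 - V(-131))/H + R/(-36601) = (-13039 - 1*96)/(-12885/4 + √5/8) + 32520/(-36601) = (-13039 - 96)/(-12885/4 + √5/8) + 32520*(-1/36601) = -13135/(-12885/4 + √5/8) - 32520/36601 = -32520/36601 - 13135/(-12885/4 + √5/8)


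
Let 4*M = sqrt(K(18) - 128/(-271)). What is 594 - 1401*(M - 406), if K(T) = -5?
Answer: 569400 - 1401*I*sqrt(332517)/1084 ≈ 5.694e+5 - 745.27*I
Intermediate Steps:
M = I*sqrt(332517)/1084 (M = sqrt(-5 - 128/(-271))/4 = sqrt(-5 - 128*(-1/271))/4 = sqrt(-5 + 128/271)/4 = sqrt(-1227/271)/4 = (I*sqrt(332517)/271)/4 = I*sqrt(332517)/1084 ≈ 0.53196*I)
594 - 1401*(M - 406) = 594 - 1401*(I*sqrt(332517)/1084 - 406) = 594 - 1401*(-406 + I*sqrt(332517)/1084) = 594 + (568806 - 1401*I*sqrt(332517)/1084) = 569400 - 1401*I*sqrt(332517)/1084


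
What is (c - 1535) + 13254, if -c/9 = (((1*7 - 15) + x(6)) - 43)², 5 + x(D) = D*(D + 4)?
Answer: 11575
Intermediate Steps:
x(D) = -5 + D*(4 + D) (x(D) = -5 + D*(D + 4) = -5 + D*(4 + D))
c = -144 (c = -9*(((1*7 - 15) + (-5 + 6² + 4*6)) - 43)² = -9*(((7 - 15) + (-5 + 36 + 24)) - 43)² = -9*((-8 + 55) - 43)² = -9*(47 - 43)² = -9*4² = -9*16 = -144)
(c - 1535) + 13254 = (-144 - 1535) + 13254 = -1679 + 13254 = 11575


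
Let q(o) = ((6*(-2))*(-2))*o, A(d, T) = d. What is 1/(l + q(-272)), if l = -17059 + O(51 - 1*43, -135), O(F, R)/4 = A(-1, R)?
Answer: -1/23591 ≈ -4.2389e-5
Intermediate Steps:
O(F, R) = -4 (O(F, R) = 4*(-1) = -4)
q(o) = 24*o (q(o) = (-12*(-2))*o = 24*o)
l = -17063 (l = -17059 - 4 = -17063)
1/(l + q(-272)) = 1/(-17063 + 24*(-272)) = 1/(-17063 - 6528) = 1/(-23591) = -1/23591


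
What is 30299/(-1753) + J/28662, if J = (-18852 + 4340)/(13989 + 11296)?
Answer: -10979138210933/635215914255 ≈ -17.284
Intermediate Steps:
J = -14512/25285 ≈ -0.57394
30299/(-1753) + J/28662 = 30299/(-1753) - 14512/25285/28662 = 30299*(-1/1753) - 14512/25285*1/28662 = -30299/1753 - 7256/362359335 = -10979138210933/635215914255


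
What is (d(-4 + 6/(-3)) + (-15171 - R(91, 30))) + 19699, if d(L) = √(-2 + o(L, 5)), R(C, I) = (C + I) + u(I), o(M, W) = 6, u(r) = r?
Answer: 4379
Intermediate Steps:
R(C, I) = C + 2*I (R(C, I) = (C + I) + I = C + 2*I)
d(L) = 2 (d(L) = √(-2 + 6) = √4 = 2)
(d(-4 + 6/(-3)) + (-15171 - R(91, 30))) + 19699 = (2 + (-15171 - (91 + 2*30))) + 19699 = (2 + (-15171 - (91 + 60))) + 19699 = (2 + (-15171 - 1*151)) + 19699 = (2 + (-15171 - 151)) + 19699 = (2 - 15322) + 19699 = -15320 + 19699 = 4379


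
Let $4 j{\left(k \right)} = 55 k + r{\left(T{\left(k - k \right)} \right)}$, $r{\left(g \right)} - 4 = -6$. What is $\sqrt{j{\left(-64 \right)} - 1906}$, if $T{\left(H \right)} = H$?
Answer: $\frac{i \sqrt{11146}}{2} \approx 52.787 i$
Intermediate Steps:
$r{\left(g \right)} = -2$ ($r{\left(g \right)} = 4 - 6 = -2$)
$j{\left(k \right)} = - \frac{1}{2} + \frac{55 k}{4}$ ($j{\left(k \right)} = \frac{55 k - 2}{4} = \frac{-2 + 55 k}{4} = - \frac{1}{2} + \frac{55 k}{4}$)
$\sqrt{j{\left(-64 \right)} - 1906} = \sqrt{\left(- \frac{1}{2} + \frac{55}{4} \left(-64\right)\right) - 1906} = \sqrt{\left(- \frac{1}{2} - 880\right) - 1906} = \sqrt{- \frac{1761}{2} - 1906} = \sqrt{- \frac{5573}{2}} = \frac{i \sqrt{11146}}{2}$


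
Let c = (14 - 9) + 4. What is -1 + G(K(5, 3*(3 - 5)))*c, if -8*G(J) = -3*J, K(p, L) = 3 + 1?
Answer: 25/2 ≈ 12.500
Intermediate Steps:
K(p, L) = 4
G(J) = 3*J/8 (G(J) = -(-3)*J/8 = 3*J/8)
c = 9 (c = 5 + 4 = 9)
-1 + G(K(5, 3*(3 - 5)))*c = -1 + ((3/8)*4)*9 = -1 + (3/2)*9 = -1 + 27/2 = 25/2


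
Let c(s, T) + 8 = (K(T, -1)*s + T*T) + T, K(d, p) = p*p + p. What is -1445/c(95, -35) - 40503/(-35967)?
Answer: -1365923/14170998 ≈ -0.096389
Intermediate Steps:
K(d, p) = p + p² (K(d, p) = p² + p = p + p²)
c(s, T) = -8 + T + T² (c(s, T) = -8 + (((-(1 - 1))*s + T*T) + T) = -8 + (((-1*0)*s + T²) + T) = -8 + ((0*s + T²) + T) = -8 + ((0 + T²) + T) = -8 + (T² + T) = -8 + (T + T²) = -8 + T + T²)
-1445/c(95, -35) - 40503/(-35967) = -1445/(-8 - 35 + (-35)²) - 40503/(-35967) = -1445/(-8 - 35 + 1225) - 40503*(-1/35967) = -1445/1182 + 13501/11989 = -1365923/14170998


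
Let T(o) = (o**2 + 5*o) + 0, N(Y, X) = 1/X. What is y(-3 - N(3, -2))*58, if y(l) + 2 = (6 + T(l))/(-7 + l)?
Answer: -2175/19 ≈ -114.47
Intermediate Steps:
T(o) = o**2 + 5*o
y(l) = -2 + (6 + l*(5 + l))/(-7 + l)
y(-3 - N(3, -2))*58 = ((20 + (-3 - 1/(-2))**2 + 3*(-3 - 1/(-2)))/(-7 + (-3 - 1/(-2))))*58 = ((20 + (-3 - 1*(-1/2))**2 + 3*(-3 - 1*(-1/2)))/(-7 + (-3 - 1*(-1/2))))*58 = ((20 + (-3 + 1/2)**2 + 3*(-3 + 1/2))/(-7 + (-3 + 1/2)))*58 = ((20 + (-5/2)**2 + 3*(-5/2))/(-7 - 5/2))*58 = ((20 + 25/4 - 15/2)/(-19/2))*58 = -2/19*75/4*58 = -75/38*58 = -2175/19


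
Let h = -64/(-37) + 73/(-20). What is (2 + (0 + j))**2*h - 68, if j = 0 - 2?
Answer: -68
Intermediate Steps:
j = -2
h = -1421/740 (h = -64*(-1/37) + 73*(-1/20) = 64/37 - 73/20 = -1421/740 ≈ -1.9203)
(2 + (0 + j))**2*h - 68 = (2 + (0 - 2))**2*(-1421/740) - 68 = (2 - 2)**2*(-1421/740) - 68 = 0**2*(-1421/740) - 68 = 0*(-1421/740) - 68 = 0 - 68 = -68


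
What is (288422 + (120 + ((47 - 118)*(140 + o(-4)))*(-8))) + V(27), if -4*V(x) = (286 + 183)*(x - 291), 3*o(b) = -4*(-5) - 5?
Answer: 401856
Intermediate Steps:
o(b) = 5 (o(b) = (-4*(-5) - 5)/3 = (20 - 5)/3 = (1/3)*15 = 5)
V(x) = 136479/4 - 469*x/4 (V(x) = -(286 + 183)*(x - 291)/4 = -469*(-291 + x)/4 = -(-136479 + 469*x)/4 = 136479/4 - 469*x/4)
(288422 + (120 + ((47 - 118)*(140 + o(-4)))*(-8))) + V(27) = (288422 + (120 + ((47 - 118)*(140 + 5))*(-8))) + (136479/4 - 469/4*27) = (288422 + (120 - 71*145*(-8))) + (136479/4 - 12663/4) = (288422 + (120 - 10295*(-8))) + 30954 = (288422 + (120 + 82360)) + 30954 = (288422 + 82480) + 30954 = 370902 + 30954 = 401856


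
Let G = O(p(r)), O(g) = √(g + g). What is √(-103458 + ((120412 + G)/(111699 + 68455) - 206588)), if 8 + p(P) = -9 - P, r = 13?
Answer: √(-14885599128088 + 533*I*√15)/6929 ≈ 3.8609e-8 + 556.82*I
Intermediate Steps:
p(P) = -17 - P (p(P) = -8 + (-9 - P) = -17 - P)
O(g) = √2*√g (O(g) = √(2*g) = √2*√g)
G = 2*I*√15 (G = √2*√(-17 - 1*13) = √2*√(-17 - 13) = √2*√(-30) = √2*(I*√30) = 2*I*√15 ≈ 7.746*I)
√(-103458 + ((120412 + G)/(111699 + 68455) - 206588)) = √(-103458 + ((120412 + 2*I*√15)/(111699 + 68455) - 206588)) = √(-103458 + ((120412 + 2*I*√15)/180154 - 206588)) = √(-103458 + ((120412 + 2*I*√15)*(1/180154) - 206588)) = √(-103458 + ((60206/90077 + I*√15/90077) - 206588)) = √(-103458 + (-18608767070/90077 + I*√15/90077)) = √(-27927953336/90077 + I*√15/90077)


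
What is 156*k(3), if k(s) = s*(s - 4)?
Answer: -468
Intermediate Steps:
k(s) = s*(-4 + s)
156*k(3) = 156*(3*(-4 + 3)) = 156*(3*(-1)) = 156*(-3) = -468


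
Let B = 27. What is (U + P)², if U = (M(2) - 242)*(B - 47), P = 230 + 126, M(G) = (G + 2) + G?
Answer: 25765776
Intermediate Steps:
M(G) = 2 + 2*G (M(G) = (2 + G) + G = 2 + 2*G)
P = 356
U = 4720 (U = ((2 + 2*2) - 242)*(27 - 47) = ((2 + 4) - 242)*(-20) = (6 - 242)*(-20) = -236*(-20) = 4720)
(U + P)² = (4720 + 356)² = 5076² = 25765776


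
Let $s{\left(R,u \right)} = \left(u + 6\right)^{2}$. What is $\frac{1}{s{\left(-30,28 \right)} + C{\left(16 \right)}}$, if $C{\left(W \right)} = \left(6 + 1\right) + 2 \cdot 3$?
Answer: $\frac{1}{1169} \approx 0.00085543$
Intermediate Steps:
$s{\left(R,u \right)} = \left(6 + u\right)^{2}$
$C{\left(W \right)} = 13$ ($C{\left(W \right)} = 7 + 6 = 13$)
$\frac{1}{s{\left(-30,28 \right)} + C{\left(16 \right)}} = \frac{1}{\left(6 + 28\right)^{2} + 13} = \frac{1}{34^{2} + 13} = \frac{1}{1156 + 13} = \frac{1}{1169}$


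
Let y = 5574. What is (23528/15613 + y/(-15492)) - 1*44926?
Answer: -1811045080497/40312766 ≈ -44925.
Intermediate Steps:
(23528/15613 + y/(-15492)) - 1*44926 = (23528/15613 + 5574/(-15492)) - 1*44926 = (23528*(1/15613) + 5574*(-1/15492)) - 44926 = (23528/15613 - 929/2582) - 44926 = 46244819/40312766 - 44926 = -1811045080497/40312766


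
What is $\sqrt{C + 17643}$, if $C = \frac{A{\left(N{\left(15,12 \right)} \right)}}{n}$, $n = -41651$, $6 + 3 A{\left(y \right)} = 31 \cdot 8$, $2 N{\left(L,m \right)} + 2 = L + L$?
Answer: $\frac{\sqrt{275464578484761}}{124953} \approx 132.83$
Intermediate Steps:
$N{\left(L,m \right)} = -1 + L$ ($N{\left(L,m \right)} = -1 + \frac{L + L}{2} = -1 + \frac{2 L}{2} = -1 + L$)
$A{\left(y \right)} = \frac{242}{3}$ ($A{\left(y \right)} = -2 + \frac{31 \cdot 8}{3} = -2 + \frac{1}{3} \cdot 248 = -2 + \frac{248}{3} = \frac{242}{3}$)
$C = - \frac{242}{124953}$ ($C = \frac{242}{3 \left(-41651\right)} = \frac{242}{3} \left(- \frac{1}{41651}\right) = - \frac{242}{124953} \approx -0.0019367$)
$\sqrt{C + 17643} = \sqrt{- \frac{242}{124953} + 17643} = \sqrt{\frac{2204545537}{124953}} = \frac{\sqrt{275464578484761}}{124953}$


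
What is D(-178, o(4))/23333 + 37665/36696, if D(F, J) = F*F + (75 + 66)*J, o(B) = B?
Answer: 687403351/285409256 ≈ 2.4085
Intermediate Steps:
D(F, J) = F² + 141*J
D(-178, o(4))/23333 + 37665/36696 = ((-178)² + 141*4)/23333 + 37665/36696 = (31684 + 564)*(1/23333) + 37665*(1/36696) = 32248*(1/23333) + 12555/12232 = 32248/23333 + 12555/12232 = 687403351/285409256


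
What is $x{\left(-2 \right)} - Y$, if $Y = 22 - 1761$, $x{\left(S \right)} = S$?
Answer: $1737$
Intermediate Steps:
$Y = -1739$ ($Y = 22 - 1761 = -1739$)
$x{\left(-2 \right)} - Y = -2 - -1739 = -2 + 1739 = 1737$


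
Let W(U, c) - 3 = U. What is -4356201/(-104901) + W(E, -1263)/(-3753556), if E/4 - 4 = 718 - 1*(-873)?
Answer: 5450191605891/131250592652 ≈ 41.525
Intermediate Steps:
E = 6380 (E = 16 + 4*(718 - 1*(-873)) = 16 + 4*(718 + 873) = 16 + 4*1591 = 16 + 6364 = 6380)
W(U, c) = 3 + U
-4356201/(-104901) + W(E, -1263)/(-3753556) = -4356201/(-104901) + (3 + 6380)/(-3753556) = -4356201*(-1/104901) + 6383*(-1/3753556) = 1452067/34967 - 6383/3753556 = 5450191605891/131250592652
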